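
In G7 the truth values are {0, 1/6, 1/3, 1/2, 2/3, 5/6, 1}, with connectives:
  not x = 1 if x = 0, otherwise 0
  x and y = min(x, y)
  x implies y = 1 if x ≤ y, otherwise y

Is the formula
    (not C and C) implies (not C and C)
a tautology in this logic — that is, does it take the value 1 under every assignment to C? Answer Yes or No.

C = 0 ↦ 1
C = 1/6 ↦ 1
C = 1/3 ↦ 1
C = 1/2 ↦ 1
C = 2/3 ↦ 1
C = 5/6 ↦ 1
C = 1 ↦ 1
Every assignment gives a value ≥ 1.

Yes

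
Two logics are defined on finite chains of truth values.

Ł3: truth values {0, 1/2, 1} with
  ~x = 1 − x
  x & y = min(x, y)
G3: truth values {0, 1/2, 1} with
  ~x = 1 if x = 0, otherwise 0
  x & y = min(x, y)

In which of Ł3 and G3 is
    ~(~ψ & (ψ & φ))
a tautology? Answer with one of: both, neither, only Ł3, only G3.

In Ł3: at φ = 1/2, ψ = 1/2 the value is 1/2 — not a tautology.
In G3: every assignment gives 1 — tautology.

only G3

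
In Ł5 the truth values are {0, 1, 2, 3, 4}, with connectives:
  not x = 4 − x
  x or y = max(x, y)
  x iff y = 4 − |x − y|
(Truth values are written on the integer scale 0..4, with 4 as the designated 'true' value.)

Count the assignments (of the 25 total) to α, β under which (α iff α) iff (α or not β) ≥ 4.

value 4: 9 assignments (counts)
value 3: 7 assignments
value 2: 5 assignments
value 1: 3 assignments
value 0: 1 assignment
So 9 of the 25 assignments meet the threshold.

9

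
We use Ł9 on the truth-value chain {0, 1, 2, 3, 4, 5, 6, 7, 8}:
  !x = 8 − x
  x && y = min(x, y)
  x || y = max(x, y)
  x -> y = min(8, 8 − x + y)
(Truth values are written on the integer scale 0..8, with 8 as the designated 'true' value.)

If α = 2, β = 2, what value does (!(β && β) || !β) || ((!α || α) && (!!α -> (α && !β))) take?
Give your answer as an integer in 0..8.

6

β && β = 2 && 2 = 2
!(β && β) = !2 = 6
!β = !2 = 6
!(β && β) || !β = 6 || 6 = 6
!α = !2 = 6
!α || α = 6 || 2 = 6
!α = !2 = 6
!!α = !6 = 2
!β = !2 = 6
α && !β = 2 && 6 = 2
!!α -> (α && !β) = 2 -> 2 = 8
(!α || α) && (!!α -> (α && !β)) = 6 && 8 = 6
(!(β && β) || !β) || ((!α || α) && (!!α -> (α && !β))) = 6 || 6 = 6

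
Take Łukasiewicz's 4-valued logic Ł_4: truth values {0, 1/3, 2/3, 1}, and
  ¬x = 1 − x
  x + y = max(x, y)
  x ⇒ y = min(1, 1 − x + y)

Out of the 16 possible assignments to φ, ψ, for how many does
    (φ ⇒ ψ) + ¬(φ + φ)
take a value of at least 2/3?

13

φ = 0, ψ = 0 ↦ 1  ≥
φ = 0, ψ = 1/3 ↦ 1  ≥
φ = 0, ψ = 2/3 ↦ 1  ≥
φ = 0, ψ = 1 ↦ 1  ≥
φ = 1/3, ψ = 0 ↦ 2/3  ≥
φ = 1/3, ψ = 1/3 ↦ 1  ≥
φ = 1/3, ψ = 2/3 ↦ 1  ≥
φ = 1/3, ψ = 1 ↦ 1  ≥
φ = 2/3, ψ = 0 ↦ 1/3  <
φ = 2/3, ψ = 1/3 ↦ 2/3  ≥
φ = 2/3, ψ = 2/3 ↦ 1  ≥
φ = 2/3, ψ = 1 ↦ 1  ≥
φ = 1, ψ = 0 ↦ 0  <
φ = 1, ψ = 1/3 ↦ 1/3  <
φ = 1, ψ = 2/3 ↦ 2/3  ≥
φ = 1, ψ = 1 ↦ 1  ≥
So 13 of the 16 assignments meet the threshold.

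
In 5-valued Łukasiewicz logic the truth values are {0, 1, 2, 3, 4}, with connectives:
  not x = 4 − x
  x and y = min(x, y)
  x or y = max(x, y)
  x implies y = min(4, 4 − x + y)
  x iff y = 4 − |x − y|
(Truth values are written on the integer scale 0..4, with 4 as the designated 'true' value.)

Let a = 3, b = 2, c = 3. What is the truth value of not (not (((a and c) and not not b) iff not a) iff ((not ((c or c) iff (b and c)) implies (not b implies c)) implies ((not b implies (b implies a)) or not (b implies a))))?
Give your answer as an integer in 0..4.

3

a and c = 3 and 3 = 3
not b = not 2 = 2
not not b = not 2 = 2
(a and c) and not not b = 3 and 2 = 2
not a = not 3 = 1
((a and c) and not not b) iff not a = 2 iff 1 = 3
not (((a and c) and not not b) iff not a) = not 3 = 1
c or c = 3 or 3 = 3
b and c = 2 and 3 = 2
(c or c) iff (b and c) = 3 iff 2 = 3
not ((c or c) iff (b and c)) = not 3 = 1
not b = not 2 = 2
not b implies c = 2 implies 3 = 4
not ((c or c) iff (b and c)) implies (not b implies c) = 1 implies 4 = 4
not b = not 2 = 2
b implies a = 2 implies 3 = 4
not b implies (b implies a) = 2 implies 4 = 4
b implies a = 2 implies 3 = 4
not (b implies a) = not 4 = 0
(not b implies (b implies a)) or not (b implies a) = 4 or 0 = 4
(not ((c or c) iff (b and c)) implies (not b implies c)) implies ((not b implies (b implies a)) or not (b implies a)) = 4 implies 4 = 4
not (((a and c) and not not b) iff not a) iff ((not ((c or c) iff (b and c)) implies (not b implies c)) implies ((not b implies (b implies a)) or not (b implies a))) = 1 iff 4 = 1
not (not (((a and c) and not not b) iff not a) iff ((not ((c or c) iff (b and c)) implies (not b implies c)) implies ((not b implies (b implies a)) or not (b implies a)))) = not 1 = 3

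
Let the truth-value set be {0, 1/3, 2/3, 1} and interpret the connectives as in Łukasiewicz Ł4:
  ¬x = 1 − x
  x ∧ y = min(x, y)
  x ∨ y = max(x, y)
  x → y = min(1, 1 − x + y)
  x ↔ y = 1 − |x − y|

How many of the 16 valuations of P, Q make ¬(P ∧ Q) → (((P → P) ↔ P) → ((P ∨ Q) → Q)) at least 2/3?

P = 0, Q = 0 ↦ 1  ≥
P = 0, Q = 1/3 ↦ 1  ≥
P = 0, Q = 2/3 ↦ 1  ≥
P = 0, Q = 1 ↦ 1  ≥
P = 1/3, Q = 0 ↦ 1  ≥
P = 1/3, Q = 1/3 ↦ 1  ≥
P = 1/3, Q = 2/3 ↦ 1  ≥
P = 1/3, Q = 1 ↦ 1  ≥
P = 2/3, Q = 0 ↦ 2/3  ≥
P = 2/3, Q = 1/3 ↦ 1  ≥
P = 2/3, Q = 2/3 ↦ 1  ≥
P = 2/3, Q = 1 ↦ 1  ≥
P = 1, Q = 0 ↦ 0  <
P = 1, Q = 1/3 ↦ 2/3  ≥
P = 1, Q = 2/3 ↦ 1  ≥
P = 1, Q = 1 ↦ 1  ≥
So 15 of the 16 assignments meet the threshold.

15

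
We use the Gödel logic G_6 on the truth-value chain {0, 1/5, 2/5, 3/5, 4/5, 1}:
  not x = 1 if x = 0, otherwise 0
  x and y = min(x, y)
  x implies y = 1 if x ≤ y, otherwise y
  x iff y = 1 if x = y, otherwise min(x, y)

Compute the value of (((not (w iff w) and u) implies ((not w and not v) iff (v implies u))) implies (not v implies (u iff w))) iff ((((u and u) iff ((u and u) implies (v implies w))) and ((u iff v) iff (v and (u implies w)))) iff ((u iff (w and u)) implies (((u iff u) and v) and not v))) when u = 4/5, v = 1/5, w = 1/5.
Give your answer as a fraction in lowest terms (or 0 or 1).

w iff w = 1/5 iff 1/5 = 1
not (w iff w) = not 1 = 0
not (w iff w) and u = 0 and 4/5 = 0
not w = not 1/5 = 0
not v = not 1/5 = 0
not w and not v = 0 and 0 = 0
v implies u = 1/5 implies 4/5 = 1
(not w and not v) iff (v implies u) = 0 iff 1 = 0
(not (w iff w) and u) implies ((not w and not v) iff (v implies u)) = 0 implies 0 = 1
not v = not 1/5 = 0
u iff w = 4/5 iff 1/5 = 1/5
not v implies (u iff w) = 0 implies 1/5 = 1
((not (w iff w) and u) implies ((not w and not v) iff (v implies u))) implies (not v implies (u iff w)) = 1 implies 1 = 1
u and u = 4/5 and 4/5 = 4/5
u and u = 4/5 and 4/5 = 4/5
v implies w = 1/5 implies 1/5 = 1
(u and u) implies (v implies w) = 4/5 implies 1 = 1
(u and u) iff ((u and u) implies (v implies w)) = 4/5 iff 1 = 4/5
u iff v = 4/5 iff 1/5 = 1/5
u implies w = 4/5 implies 1/5 = 1/5
v and (u implies w) = 1/5 and 1/5 = 1/5
(u iff v) iff (v and (u implies w)) = 1/5 iff 1/5 = 1
((u and u) iff ((u and u) implies (v implies w))) and ((u iff v) iff (v and (u implies w))) = 4/5 and 1 = 4/5
w and u = 1/5 and 4/5 = 1/5
u iff (w and u) = 4/5 iff 1/5 = 1/5
u iff u = 4/5 iff 4/5 = 1
(u iff u) and v = 1 and 1/5 = 1/5
not v = not 1/5 = 0
((u iff u) and v) and not v = 1/5 and 0 = 0
(u iff (w and u)) implies (((u iff u) and v) and not v) = 1/5 implies 0 = 0
(((u and u) iff ((u and u) implies (v implies w))) and ((u iff v) iff (v and (u implies w)))) iff ((u iff (w and u)) implies (((u iff u) and v) and not v)) = 4/5 iff 0 = 0
(((not (w iff w) and u) implies ((not w and not v) iff (v implies u))) implies (not v implies (u iff w))) iff ((((u and u) iff ((u and u) implies (v implies w))) and ((u iff v) iff (v and (u implies w)))) iff ((u iff (w and u)) implies (((u iff u) and v) and not v))) = 1 iff 0 = 0

0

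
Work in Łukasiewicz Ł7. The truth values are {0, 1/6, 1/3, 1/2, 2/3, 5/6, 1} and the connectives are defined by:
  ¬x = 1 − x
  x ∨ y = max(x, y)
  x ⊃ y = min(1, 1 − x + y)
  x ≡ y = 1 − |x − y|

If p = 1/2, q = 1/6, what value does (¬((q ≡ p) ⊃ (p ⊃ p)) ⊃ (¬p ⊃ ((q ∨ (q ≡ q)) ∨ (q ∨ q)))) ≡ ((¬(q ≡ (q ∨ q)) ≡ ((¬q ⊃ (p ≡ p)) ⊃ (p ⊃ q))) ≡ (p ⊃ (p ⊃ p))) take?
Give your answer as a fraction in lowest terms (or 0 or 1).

q ≡ p = 1/6 ≡ 1/2 = 2/3
p ⊃ p = 1/2 ⊃ 1/2 = 1
(q ≡ p) ⊃ (p ⊃ p) = 2/3 ⊃ 1 = 1
¬((q ≡ p) ⊃ (p ⊃ p)) = ¬1 = 0
¬p = ¬1/2 = 1/2
q ≡ q = 1/6 ≡ 1/6 = 1
q ∨ (q ≡ q) = 1/6 ∨ 1 = 1
q ∨ q = 1/6 ∨ 1/6 = 1/6
(q ∨ (q ≡ q)) ∨ (q ∨ q) = 1 ∨ 1/6 = 1
¬p ⊃ ((q ∨ (q ≡ q)) ∨ (q ∨ q)) = 1/2 ⊃ 1 = 1
¬((q ≡ p) ⊃ (p ⊃ p)) ⊃ (¬p ⊃ ((q ∨ (q ≡ q)) ∨ (q ∨ q))) = 0 ⊃ 1 = 1
q ∨ q = 1/6 ∨ 1/6 = 1/6
q ≡ (q ∨ q) = 1/6 ≡ 1/6 = 1
¬(q ≡ (q ∨ q)) = ¬1 = 0
¬q = ¬1/6 = 5/6
p ≡ p = 1/2 ≡ 1/2 = 1
¬q ⊃ (p ≡ p) = 5/6 ⊃ 1 = 1
p ⊃ q = 1/2 ⊃ 1/6 = 2/3
(¬q ⊃ (p ≡ p)) ⊃ (p ⊃ q) = 1 ⊃ 2/3 = 2/3
¬(q ≡ (q ∨ q)) ≡ ((¬q ⊃ (p ≡ p)) ⊃ (p ⊃ q)) = 0 ≡ 2/3 = 1/3
p ⊃ p = 1/2 ⊃ 1/2 = 1
p ⊃ (p ⊃ p) = 1/2 ⊃ 1 = 1
(¬(q ≡ (q ∨ q)) ≡ ((¬q ⊃ (p ≡ p)) ⊃ (p ⊃ q))) ≡ (p ⊃ (p ⊃ p)) = 1/3 ≡ 1 = 1/3
(¬((q ≡ p) ⊃ (p ⊃ p)) ⊃ (¬p ⊃ ((q ∨ (q ≡ q)) ∨ (q ∨ q)))) ≡ ((¬(q ≡ (q ∨ q)) ≡ ((¬q ⊃ (p ≡ p)) ⊃ (p ⊃ q))) ≡ (p ⊃ (p ⊃ p))) = 1 ≡ 1/3 = 1/3

1/3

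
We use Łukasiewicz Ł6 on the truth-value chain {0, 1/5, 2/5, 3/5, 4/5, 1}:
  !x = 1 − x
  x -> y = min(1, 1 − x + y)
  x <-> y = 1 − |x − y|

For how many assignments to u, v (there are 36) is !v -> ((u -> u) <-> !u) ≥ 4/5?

value 1: 21 assignments (counts)
value 4/5: 5 assignments (counts)
value 3/5: 4 assignments
value 2/5: 3 assignments
value 1/5: 2 assignments
value 0: 1 assignment
So 26 of the 36 assignments meet the threshold.

26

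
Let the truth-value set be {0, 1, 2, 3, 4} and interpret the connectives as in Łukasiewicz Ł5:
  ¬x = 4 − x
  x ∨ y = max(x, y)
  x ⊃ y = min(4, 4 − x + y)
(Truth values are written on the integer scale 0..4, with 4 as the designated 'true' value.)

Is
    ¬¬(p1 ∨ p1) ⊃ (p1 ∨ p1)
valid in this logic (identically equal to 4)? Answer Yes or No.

Yes

p1 = 0 ↦ 4
p1 = 1 ↦ 4
p1 = 2 ↦ 4
p1 = 3 ↦ 4
p1 = 4 ↦ 4
Every assignment gives a value ≥ 4.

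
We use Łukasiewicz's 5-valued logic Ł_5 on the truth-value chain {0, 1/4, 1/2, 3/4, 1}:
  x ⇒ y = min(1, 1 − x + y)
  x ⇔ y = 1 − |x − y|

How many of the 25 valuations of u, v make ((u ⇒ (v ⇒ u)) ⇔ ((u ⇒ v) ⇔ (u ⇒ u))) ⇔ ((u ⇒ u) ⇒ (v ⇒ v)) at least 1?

value 1: 15 assignments (counts)
value 3/4: 4 assignments
value 1/2: 3 assignments
value 1/4: 2 assignments
value 0: 1 assignment
So 15 of the 25 assignments meet the threshold.

15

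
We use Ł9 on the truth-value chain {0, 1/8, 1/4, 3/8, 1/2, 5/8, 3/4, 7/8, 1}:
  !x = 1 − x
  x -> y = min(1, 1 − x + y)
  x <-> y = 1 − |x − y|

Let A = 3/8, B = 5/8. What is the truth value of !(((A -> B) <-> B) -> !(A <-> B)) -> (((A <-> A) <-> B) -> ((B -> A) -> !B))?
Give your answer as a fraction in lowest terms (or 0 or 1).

A -> B = 3/8 -> 5/8 = 1
(A -> B) <-> B = 1 <-> 5/8 = 5/8
A <-> B = 3/8 <-> 5/8 = 3/4
!(A <-> B) = !3/4 = 1/4
((A -> B) <-> B) -> !(A <-> B) = 5/8 -> 1/4 = 5/8
!(((A -> B) <-> B) -> !(A <-> B)) = !5/8 = 3/8
A <-> A = 3/8 <-> 3/8 = 1
(A <-> A) <-> B = 1 <-> 5/8 = 5/8
B -> A = 5/8 -> 3/8 = 3/4
!B = !5/8 = 3/8
(B -> A) -> !B = 3/4 -> 3/8 = 5/8
((A <-> A) <-> B) -> ((B -> A) -> !B) = 5/8 -> 5/8 = 1
!(((A -> B) <-> B) -> !(A <-> B)) -> (((A <-> A) <-> B) -> ((B -> A) -> !B)) = 3/8 -> 1 = 1

1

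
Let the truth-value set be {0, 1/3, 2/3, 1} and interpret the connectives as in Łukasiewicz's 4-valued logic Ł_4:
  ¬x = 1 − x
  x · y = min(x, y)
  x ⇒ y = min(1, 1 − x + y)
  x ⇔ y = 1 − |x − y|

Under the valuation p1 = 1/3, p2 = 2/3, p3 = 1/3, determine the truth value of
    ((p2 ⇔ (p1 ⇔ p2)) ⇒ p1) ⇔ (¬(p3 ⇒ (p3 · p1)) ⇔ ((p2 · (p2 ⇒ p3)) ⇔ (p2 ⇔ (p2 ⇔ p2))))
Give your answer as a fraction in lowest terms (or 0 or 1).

p1 ⇔ p2 = 1/3 ⇔ 2/3 = 2/3
p2 ⇔ (p1 ⇔ p2) = 2/3 ⇔ 2/3 = 1
(p2 ⇔ (p1 ⇔ p2)) ⇒ p1 = 1 ⇒ 1/3 = 1/3
p3 · p1 = 1/3 · 1/3 = 1/3
p3 ⇒ (p3 · p1) = 1/3 ⇒ 1/3 = 1
¬(p3 ⇒ (p3 · p1)) = ¬1 = 0
p2 ⇒ p3 = 2/3 ⇒ 1/3 = 2/3
p2 · (p2 ⇒ p3) = 2/3 · 2/3 = 2/3
p2 ⇔ p2 = 2/3 ⇔ 2/3 = 1
p2 ⇔ (p2 ⇔ p2) = 2/3 ⇔ 1 = 2/3
(p2 · (p2 ⇒ p3)) ⇔ (p2 ⇔ (p2 ⇔ p2)) = 2/3 ⇔ 2/3 = 1
¬(p3 ⇒ (p3 · p1)) ⇔ ((p2 · (p2 ⇒ p3)) ⇔ (p2 ⇔ (p2 ⇔ p2))) = 0 ⇔ 1 = 0
((p2 ⇔ (p1 ⇔ p2)) ⇒ p1) ⇔ (¬(p3 ⇒ (p3 · p1)) ⇔ ((p2 · (p2 ⇒ p3)) ⇔ (p2 ⇔ (p2 ⇔ p2)))) = 1/3 ⇔ 0 = 2/3

2/3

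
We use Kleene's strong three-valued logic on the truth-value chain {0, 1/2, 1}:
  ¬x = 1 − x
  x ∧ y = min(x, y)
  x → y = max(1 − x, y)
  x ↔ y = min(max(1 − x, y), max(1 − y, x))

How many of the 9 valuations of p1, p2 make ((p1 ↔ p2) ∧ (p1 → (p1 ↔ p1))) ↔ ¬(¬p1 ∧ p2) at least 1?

3

p1 = 0, p2 = 0 ↦ 1  ≥
p1 = 0, p2 = 1/2 ↦ 1/2  <
p1 = 0, p2 = 1 ↦ 1  ≥
p1 = 1/2, p2 = 0 ↦ 1/2  <
p1 = 1/2, p2 = 1/2 ↦ 1/2  <
p1 = 1/2, p2 = 1 ↦ 1/2  <
p1 = 1, p2 = 0 ↦ 0  <
p1 = 1, p2 = 1/2 ↦ 1/2  <
p1 = 1, p2 = 1 ↦ 1  ≥
So 3 of the 9 assignments meet the threshold.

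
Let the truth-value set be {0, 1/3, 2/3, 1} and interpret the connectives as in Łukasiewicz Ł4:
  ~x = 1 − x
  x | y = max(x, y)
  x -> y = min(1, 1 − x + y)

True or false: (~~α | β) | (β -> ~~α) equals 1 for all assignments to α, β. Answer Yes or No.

Counterexample: take α = 0, β = 1/3.
~α = ~0 = 1
~~α = ~1 = 0
~~α | β = 0 | 1/3 = 1/3
~α = ~0 = 1
~~α = ~1 = 0
β -> ~~α = 1/3 -> 0 = 2/3
(~~α | β) | (β -> ~~α) = 1/3 | 2/3 = 2/3
This gives 2/3 ≠ 1.

No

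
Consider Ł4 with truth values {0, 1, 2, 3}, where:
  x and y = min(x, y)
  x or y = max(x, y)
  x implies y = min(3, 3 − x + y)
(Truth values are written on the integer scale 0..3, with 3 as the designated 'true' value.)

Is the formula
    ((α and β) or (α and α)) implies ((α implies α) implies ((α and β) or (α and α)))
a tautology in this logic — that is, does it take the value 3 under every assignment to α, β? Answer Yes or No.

α = 0, β = 0 ↦ 3
α = 0, β = 1 ↦ 3
α = 0, β = 2 ↦ 3
α = 0, β = 3 ↦ 3
α = 1, β = 0 ↦ 3
α = 1, β = 1 ↦ 3
α = 1, β = 2 ↦ 3
α = 1, β = 3 ↦ 3
α = 2, β = 0 ↦ 3
α = 2, β = 1 ↦ 3
α = 2, β = 2 ↦ 3
α = 2, β = 3 ↦ 3
α = 3, β = 0 ↦ 3
α = 3, β = 1 ↦ 3
α = 3, β = 2 ↦ 3
α = 3, β = 3 ↦ 3
Every assignment gives a value ≥ 3.

Yes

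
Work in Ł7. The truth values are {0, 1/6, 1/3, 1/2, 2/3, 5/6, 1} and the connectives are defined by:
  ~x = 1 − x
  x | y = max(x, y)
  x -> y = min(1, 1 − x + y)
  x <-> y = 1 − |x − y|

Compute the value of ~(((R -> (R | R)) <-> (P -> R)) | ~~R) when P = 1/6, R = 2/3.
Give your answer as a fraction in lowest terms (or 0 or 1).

R | R = 2/3 | 2/3 = 2/3
R -> (R | R) = 2/3 -> 2/3 = 1
P -> R = 1/6 -> 2/3 = 1
(R -> (R | R)) <-> (P -> R) = 1 <-> 1 = 1
~R = ~2/3 = 1/3
~~R = ~1/3 = 2/3
((R -> (R | R)) <-> (P -> R)) | ~~R = 1 | 2/3 = 1
~(((R -> (R | R)) <-> (P -> R)) | ~~R) = ~1 = 0

0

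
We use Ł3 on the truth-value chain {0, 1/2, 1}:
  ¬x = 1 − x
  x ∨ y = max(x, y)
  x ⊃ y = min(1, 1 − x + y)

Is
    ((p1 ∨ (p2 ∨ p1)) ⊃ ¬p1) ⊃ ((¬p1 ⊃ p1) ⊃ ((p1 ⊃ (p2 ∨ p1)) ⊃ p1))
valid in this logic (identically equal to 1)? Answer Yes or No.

Counterexample: take p1 = 1/2, p2 = 0.
p2 ∨ p1 = 0 ∨ 1/2 = 1/2
p1 ∨ (p2 ∨ p1) = 1/2 ∨ 1/2 = 1/2
¬p1 = ¬1/2 = 1/2
(p1 ∨ (p2 ∨ p1)) ⊃ ¬p1 = 1/2 ⊃ 1/2 = 1
¬p1 = ¬1/2 = 1/2
¬p1 ⊃ p1 = 1/2 ⊃ 1/2 = 1
p2 ∨ p1 = 0 ∨ 1/2 = 1/2
p1 ⊃ (p2 ∨ p1) = 1/2 ⊃ 1/2 = 1
(p1 ⊃ (p2 ∨ p1)) ⊃ p1 = 1 ⊃ 1/2 = 1/2
(¬p1 ⊃ p1) ⊃ ((p1 ⊃ (p2 ∨ p1)) ⊃ p1) = 1 ⊃ 1/2 = 1/2
((p1 ∨ (p2 ∨ p1)) ⊃ ¬p1) ⊃ ((¬p1 ⊃ p1) ⊃ ((p1 ⊃ (p2 ∨ p1)) ⊃ p1)) = 1 ⊃ 1/2 = 1/2
This gives 1/2 ≠ 1.

No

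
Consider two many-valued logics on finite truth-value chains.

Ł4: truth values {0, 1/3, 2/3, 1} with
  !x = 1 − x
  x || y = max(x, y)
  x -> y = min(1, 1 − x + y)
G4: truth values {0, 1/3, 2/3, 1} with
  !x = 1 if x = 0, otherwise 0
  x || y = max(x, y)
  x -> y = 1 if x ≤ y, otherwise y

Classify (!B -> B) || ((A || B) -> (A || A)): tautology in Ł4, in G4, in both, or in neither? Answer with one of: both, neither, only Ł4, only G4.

In Ł4: at A = 0, B = 1/3 the value is 2/3 — not a tautology.
In G4: every assignment gives 1 — tautology.

only G4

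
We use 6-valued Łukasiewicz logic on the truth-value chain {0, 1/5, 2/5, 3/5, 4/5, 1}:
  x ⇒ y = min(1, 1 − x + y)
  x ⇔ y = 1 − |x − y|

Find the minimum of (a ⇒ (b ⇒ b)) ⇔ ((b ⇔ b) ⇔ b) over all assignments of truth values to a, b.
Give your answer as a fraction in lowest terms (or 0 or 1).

0

Take a = 0, b = 0:
b ⇒ b = 0 ⇒ 0 = 1
a ⇒ (b ⇒ b) = 0 ⇒ 1 = 1
b ⇔ b = 0 ⇔ 0 = 1
(b ⇔ b) ⇔ b = 1 ⇔ 0 = 0
(a ⇒ (b ⇒ b)) ⇔ ((b ⇔ b) ⇔ b) = 1 ⇔ 0 = 0
No assignment yields a value below 0, so this is the minimum.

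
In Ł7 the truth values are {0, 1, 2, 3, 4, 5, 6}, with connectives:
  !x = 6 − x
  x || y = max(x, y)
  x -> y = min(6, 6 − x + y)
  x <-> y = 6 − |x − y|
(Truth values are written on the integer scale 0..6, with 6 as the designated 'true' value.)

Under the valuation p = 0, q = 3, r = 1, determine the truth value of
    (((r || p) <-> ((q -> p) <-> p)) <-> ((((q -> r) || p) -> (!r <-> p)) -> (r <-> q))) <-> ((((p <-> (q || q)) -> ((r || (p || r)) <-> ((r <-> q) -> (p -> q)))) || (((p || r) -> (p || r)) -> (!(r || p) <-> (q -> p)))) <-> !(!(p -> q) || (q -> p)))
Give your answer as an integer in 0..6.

r || p = 1 || 0 = 1
q -> p = 3 -> 0 = 3
(q -> p) <-> p = 3 <-> 0 = 3
(r || p) <-> ((q -> p) <-> p) = 1 <-> 3 = 4
q -> r = 3 -> 1 = 4
(q -> r) || p = 4 || 0 = 4
!r = !1 = 5
!r <-> p = 5 <-> 0 = 1
((q -> r) || p) -> (!r <-> p) = 4 -> 1 = 3
r <-> q = 1 <-> 3 = 4
(((q -> r) || p) -> (!r <-> p)) -> (r <-> q) = 3 -> 4 = 6
((r || p) <-> ((q -> p) <-> p)) <-> ((((q -> r) || p) -> (!r <-> p)) -> (r <-> q)) = 4 <-> 6 = 4
q || q = 3 || 3 = 3
p <-> (q || q) = 0 <-> 3 = 3
p || r = 0 || 1 = 1
r || (p || r) = 1 || 1 = 1
r <-> q = 1 <-> 3 = 4
p -> q = 0 -> 3 = 6
(r <-> q) -> (p -> q) = 4 -> 6 = 6
(r || (p || r)) <-> ((r <-> q) -> (p -> q)) = 1 <-> 6 = 1
(p <-> (q || q)) -> ((r || (p || r)) <-> ((r <-> q) -> (p -> q))) = 3 -> 1 = 4
p || r = 0 || 1 = 1
p || r = 0 || 1 = 1
(p || r) -> (p || r) = 1 -> 1 = 6
r || p = 1 || 0 = 1
!(r || p) = !1 = 5
q -> p = 3 -> 0 = 3
!(r || p) <-> (q -> p) = 5 <-> 3 = 4
((p || r) -> (p || r)) -> (!(r || p) <-> (q -> p)) = 6 -> 4 = 4
((p <-> (q || q)) -> ((r || (p || r)) <-> ((r <-> q) -> (p -> q)))) || (((p || r) -> (p || r)) -> (!(r || p) <-> (q -> p))) = 4 || 4 = 4
p -> q = 0 -> 3 = 6
!(p -> q) = !6 = 0
q -> p = 3 -> 0 = 3
!(p -> q) || (q -> p) = 0 || 3 = 3
!(!(p -> q) || (q -> p)) = !3 = 3
(((p <-> (q || q)) -> ((r || (p || r)) <-> ((r <-> q) -> (p -> q)))) || (((p || r) -> (p || r)) -> (!(r || p) <-> (q -> p)))) <-> !(!(p -> q) || (q -> p)) = 4 <-> 3 = 5
(((r || p) <-> ((q -> p) <-> p)) <-> ((((q -> r) || p) -> (!r <-> p)) -> (r <-> q))) <-> ((((p <-> (q || q)) -> ((r || (p || r)) <-> ((r <-> q) -> (p -> q)))) || (((p || r) -> (p || r)) -> (!(r || p) <-> (q -> p)))) <-> !(!(p -> q) || (q -> p))) = 4 <-> 5 = 5

5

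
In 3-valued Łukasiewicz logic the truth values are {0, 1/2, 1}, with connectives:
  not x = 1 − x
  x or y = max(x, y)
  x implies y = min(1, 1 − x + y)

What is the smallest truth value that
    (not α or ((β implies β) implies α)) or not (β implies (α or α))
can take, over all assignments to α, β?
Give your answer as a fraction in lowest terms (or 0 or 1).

Take α = 1/2, β = 0:
not α = not 1/2 = 1/2
β implies β = 0 implies 0 = 1
(β implies β) implies α = 1 implies 1/2 = 1/2
not α or ((β implies β) implies α) = 1/2 or 1/2 = 1/2
α or α = 1/2 or 1/2 = 1/2
β implies (α or α) = 0 implies 1/2 = 1
not (β implies (α or α)) = not 1 = 0
(not α or ((β implies β) implies α)) or not (β implies (α or α)) = 1/2 or 0 = 1/2
No assignment yields a value below 1/2, so this is the minimum.

1/2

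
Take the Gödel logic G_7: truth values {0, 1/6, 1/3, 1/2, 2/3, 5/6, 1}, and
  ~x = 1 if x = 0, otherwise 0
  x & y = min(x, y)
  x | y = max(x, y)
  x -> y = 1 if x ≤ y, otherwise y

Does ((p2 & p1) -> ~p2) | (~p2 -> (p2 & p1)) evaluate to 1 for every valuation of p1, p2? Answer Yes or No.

Yes

At p1 = 1/3, p2 = 0, for instance:
p2 & p1 = 0 & 1/3 = 0
~p2 = ~0 = 1
(p2 & p1) -> ~p2 = 0 -> 1 = 1
~p2 -> (p2 & p1) = 1 -> 0 = 0
((p2 & p1) -> ~p2) | (~p2 -> (p2 & p1)) = 1 | 0 = 1
and checking the remaining 48 assignments likewise gives ≥ 1 in every case.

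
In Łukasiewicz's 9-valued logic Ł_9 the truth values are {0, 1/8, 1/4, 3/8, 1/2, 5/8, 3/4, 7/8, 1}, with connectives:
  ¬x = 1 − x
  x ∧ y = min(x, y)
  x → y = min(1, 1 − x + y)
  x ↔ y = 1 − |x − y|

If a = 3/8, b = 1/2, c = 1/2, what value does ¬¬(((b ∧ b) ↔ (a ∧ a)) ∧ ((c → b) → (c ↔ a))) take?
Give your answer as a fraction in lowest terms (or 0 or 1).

7/8

b ∧ b = 1/2 ∧ 1/2 = 1/2
a ∧ a = 3/8 ∧ 3/8 = 3/8
(b ∧ b) ↔ (a ∧ a) = 1/2 ↔ 3/8 = 7/8
c → b = 1/2 → 1/2 = 1
c ↔ a = 1/2 ↔ 3/8 = 7/8
(c → b) → (c ↔ a) = 1 → 7/8 = 7/8
((b ∧ b) ↔ (a ∧ a)) ∧ ((c → b) → (c ↔ a)) = 7/8 ∧ 7/8 = 7/8
¬(((b ∧ b) ↔ (a ∧ a)) ∧ ((c → b) → (c ↔ a))) = ¬7/8 = 1/8
¬¬(((b ∧ b) ↔ (a ∧ a)) ∧ ((c → b) → (c ↔ a))) = ¬1/8 = 7/8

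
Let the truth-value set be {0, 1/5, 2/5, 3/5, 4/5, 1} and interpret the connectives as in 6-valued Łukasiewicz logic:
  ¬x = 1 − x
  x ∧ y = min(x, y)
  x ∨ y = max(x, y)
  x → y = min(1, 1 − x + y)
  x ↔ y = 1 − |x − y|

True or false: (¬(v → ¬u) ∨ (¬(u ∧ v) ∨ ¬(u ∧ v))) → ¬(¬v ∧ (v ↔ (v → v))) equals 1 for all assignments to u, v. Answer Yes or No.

No

Counterexample: take u = 0, v = 1/5.
¬u = ¬0 = 1
v → ¬u = 1/5 → 1 = 1
¬(v → ¬u) = ¬1 = 0
u ∧ v = 0 ∧ 1/5 = 0
¬(u ∧ v) = ¬0 = 1
u ∧ v = 0 ∧ 1/5 = 0
¬(u ∧ v) = ¬0 = 1
¬(u ∧ v) ∨ ¬(u ∧ v) = 1 ∨ 1 = 1
¬(v → ¬u) ∨ (¬(u ∧ v) ∨ ¬(u ∧ v)) = 0 ∨ 1 = 1
¬v = ¬1/5 = 4/5
v → v = 1/5 → 1/5 = 1
v ↔ (v → v) = 1/5 ↔ 1 = 1/5
¬v ∧ (v ↔ (v → v)) = 4/5 ∧ 1/5 = 1/5
¬(¬v ∧ (v ↔ (v → v))) = ¬1/5 = 4/5
(¬(v → ¬u) ∨ (¬(u ∧ v) ∨ ¬(u ∧ v))) → ¬(¬v ∧ (v ↔ (v → v))) = 1 → 4/5 = 4/5
This gives 4/5 ≠ 1.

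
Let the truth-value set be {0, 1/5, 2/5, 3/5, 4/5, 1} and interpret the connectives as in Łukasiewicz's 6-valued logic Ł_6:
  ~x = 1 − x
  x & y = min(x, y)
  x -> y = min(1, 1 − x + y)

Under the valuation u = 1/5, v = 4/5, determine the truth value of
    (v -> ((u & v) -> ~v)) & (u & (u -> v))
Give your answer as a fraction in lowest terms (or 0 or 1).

u & v = 1/5 & 4/5 = 1/5
~v = ~4/5 = 1/5
(u & v) -> ~v = 1/5 -> 1/5 = 1
v -> ((u & v) -> ~v) = 4/5 -> 1 = 1
u -> v = 1/5 -> 4/5 = 1
u & (u -> v) = 1/5 & 1 = 1/5
(v -> ((u & v) -> ~v)) & (u & (u -> v)) = 1 & 1/5 = 1/5

1/5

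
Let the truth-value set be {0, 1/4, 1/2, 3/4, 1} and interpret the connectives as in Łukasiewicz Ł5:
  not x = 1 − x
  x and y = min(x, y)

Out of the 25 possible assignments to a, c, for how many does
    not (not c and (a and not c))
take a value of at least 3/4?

value 1: 9 assignments (counts)
value 3/4: 7 assignments (counts)
value 1/2: 5 assignments
value 1/4: 3 assignments
value 0: 1 assignment
So 16 of the 25 assignments meet the threshold.

16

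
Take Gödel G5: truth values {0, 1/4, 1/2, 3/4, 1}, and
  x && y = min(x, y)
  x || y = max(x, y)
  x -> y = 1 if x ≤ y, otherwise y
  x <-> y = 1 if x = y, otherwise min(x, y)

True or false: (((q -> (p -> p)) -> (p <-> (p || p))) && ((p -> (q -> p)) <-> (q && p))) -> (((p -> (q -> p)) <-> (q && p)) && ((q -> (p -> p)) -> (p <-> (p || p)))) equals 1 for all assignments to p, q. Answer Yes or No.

At p = 1/4, q = 1, for instance:
p -> p = 1/4 -> 1/4 = 1
q -> (p -> p) = 1 -> 1 = 1
p || p = 1/4 || 1/4 = 1/4
p <-> (p || p) = 1/4 <-> 1/4 = 1
(q -> (p -> p)) -> (p <-> (p || p)) = 1 -> 1 = 1
q -> p = 1 -> 1/4 = 1/4
p -> (q -> p) = 1/4 -> 1/4 = 1
q && p = 1 && 1/4 = 1/4
(p -> (q -> p)) <-> (q && p) = 1 <-> 1/4 = 1/4
((q -> (p -> p)) -> (p <-> (p || p))) && ((p -> (q -> p)) <-> (q && p)) = 1 && 1/4 = 1/4
((p -> (q -> p)) <-> (q && p)) && ((q -> (p -> p)) -> (p <-> (p || p))) = 1/4 && 1 = 1/4
(((q -> (p -> p)) -> (p <-> (p || p))) && ((p -> (q -> p)) <-> (q && p))) -> (((p -> (q -> p)) <-> (q && p)) && ((q -> (p -> p)) -> (p <-> (p || p)))) = 1/4 -> 1/4 = 1
and checking the remaining 24 assignments likewise gives ≥ 1 in every case.

Yes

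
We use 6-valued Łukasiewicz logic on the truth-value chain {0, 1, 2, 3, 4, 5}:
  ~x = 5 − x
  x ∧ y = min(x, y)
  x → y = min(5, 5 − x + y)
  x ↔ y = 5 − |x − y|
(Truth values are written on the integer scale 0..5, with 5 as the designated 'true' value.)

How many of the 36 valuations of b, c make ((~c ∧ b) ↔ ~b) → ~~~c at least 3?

29

value 5: 20 assignments (counts)
value 4: 5 assignments (counts)
value 3: 4 assignments (counts)
value 2: 4 assignments
value 1: 2 assignments
value 0: 1 assignment
So 29 of the 36 assignments meet the threshold.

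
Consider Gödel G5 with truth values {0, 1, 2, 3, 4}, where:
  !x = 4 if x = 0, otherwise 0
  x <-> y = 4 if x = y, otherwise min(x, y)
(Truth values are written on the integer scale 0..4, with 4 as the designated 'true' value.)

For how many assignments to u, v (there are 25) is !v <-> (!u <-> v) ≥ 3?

value 4: 20 assignments (counts)
value 0: 5 assignments
So 20 of the 25 assignments meet the threshold.

20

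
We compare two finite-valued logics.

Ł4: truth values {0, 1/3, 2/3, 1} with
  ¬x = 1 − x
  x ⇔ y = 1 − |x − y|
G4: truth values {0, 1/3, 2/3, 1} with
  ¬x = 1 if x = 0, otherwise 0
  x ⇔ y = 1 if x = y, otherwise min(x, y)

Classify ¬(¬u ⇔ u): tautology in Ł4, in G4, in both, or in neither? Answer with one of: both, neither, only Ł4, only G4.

In Ł4: at u = 1/3 the value is 1/3 — not a tautology.
In G4: every assignment gives 1 — tautology.

only G4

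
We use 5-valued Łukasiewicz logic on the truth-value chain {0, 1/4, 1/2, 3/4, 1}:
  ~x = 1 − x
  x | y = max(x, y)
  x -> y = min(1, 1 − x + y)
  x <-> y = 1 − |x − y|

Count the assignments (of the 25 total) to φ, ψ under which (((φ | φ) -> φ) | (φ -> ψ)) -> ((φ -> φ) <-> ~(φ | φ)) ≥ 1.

value 1: 5 assignments (counts)
value 3/4: 5 assignments
value 1/2: 5 assignments
value 1/4: 5 assignments
value 0: 5 assignments
So 5 of the 25 assignments meet the threshold.

5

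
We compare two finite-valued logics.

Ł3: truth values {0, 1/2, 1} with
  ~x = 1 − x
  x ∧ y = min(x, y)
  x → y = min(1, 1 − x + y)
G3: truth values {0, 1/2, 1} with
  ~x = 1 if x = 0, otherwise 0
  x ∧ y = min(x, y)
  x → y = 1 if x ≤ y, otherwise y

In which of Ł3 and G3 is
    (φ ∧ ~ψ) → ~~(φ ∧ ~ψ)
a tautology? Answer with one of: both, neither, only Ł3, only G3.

both

In Ł3: every assignment gives 1 — tautology.
In G3: every assignment gives 1 — tautology.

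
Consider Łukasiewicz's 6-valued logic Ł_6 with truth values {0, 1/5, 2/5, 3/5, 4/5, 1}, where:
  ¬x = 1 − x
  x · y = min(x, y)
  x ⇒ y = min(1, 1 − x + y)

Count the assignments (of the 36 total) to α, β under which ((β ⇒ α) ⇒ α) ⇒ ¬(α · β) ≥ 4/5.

value 1: 21 assignments (counts)
value 4/5: 5 assignments (counts)
value 3/5: 4 assignments
value 2/5: 3 assignments
value 1/5: 2 assignments
value 0: 1 assignment
So 26 of the 36 assignments meet the threshold.

26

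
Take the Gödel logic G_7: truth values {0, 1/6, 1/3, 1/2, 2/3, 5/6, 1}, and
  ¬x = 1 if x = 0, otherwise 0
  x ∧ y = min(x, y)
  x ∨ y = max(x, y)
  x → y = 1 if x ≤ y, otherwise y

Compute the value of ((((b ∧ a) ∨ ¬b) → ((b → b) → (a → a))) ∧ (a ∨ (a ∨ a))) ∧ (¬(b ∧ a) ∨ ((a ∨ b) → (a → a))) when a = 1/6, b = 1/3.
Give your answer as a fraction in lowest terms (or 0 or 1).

1/6

b ∧ a = 1/3 ∧ 1/6 = 1/6
¬b = ¬1/3 = 0
(b ∧ a) ∨ ¬b = 1/6 ∨ 0 = 1/6
b → b = 1/3 → 1/3 = 1
a → a = 1/6 → 1/6 = 1
(b → b) → (a → a) = 1 → 1 = 1
((b ∧ a) ∨ ¬b) → ((b → b) → (a → a)) = 1/6 → 1 = 1
a ∨ a = 1/6 ∨ 1/6 = 1/6
a ∨ (a ∨ a) = 1/6 ∨ 1/6 = 1/6
(((b ∧ a) ∨ ¬b) → ((b → b) → (a → a))) ∧ (a ∨ (a ∨ a)) = 1 ∧ 1/6 = 1/6
b ∧ a = 1/3 ∧ 1/6 = 1/6
¬(b ∧ a) = ¬1/6 = 0
a ∨ b = 1/6 ∨ 1/3 = 1/3
a → a = 1/6 → 1/6 = 1
(a ∨ b) → (a → a) = 1/3 → 1 = 1
¬(b ∧ a) ∨ ((a ∨ b) → (a → a)) = 0 ∨ 1 = 1
((((b ∧ a) ∨ ¬b) → ((b → b) → (a → a))) ∧ (a ∨ (a ∨ a))) ∧ (¬(b ∧ a) ∨ ((a ∨ b) → (a → a))) = 1/6 ∧ 1 = 1/6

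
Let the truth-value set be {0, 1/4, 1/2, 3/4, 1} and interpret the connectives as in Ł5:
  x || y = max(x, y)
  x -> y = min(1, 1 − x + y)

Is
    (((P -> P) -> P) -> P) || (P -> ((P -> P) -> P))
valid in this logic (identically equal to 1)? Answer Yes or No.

P = 0 ↦ 1
P = 1/4 ↦ 1
P = 1/2 ↦ 1
P = 3/4 ↦ 1
P = 1 ↦ 1
Every assignment gives a value ≥ 1.

Yes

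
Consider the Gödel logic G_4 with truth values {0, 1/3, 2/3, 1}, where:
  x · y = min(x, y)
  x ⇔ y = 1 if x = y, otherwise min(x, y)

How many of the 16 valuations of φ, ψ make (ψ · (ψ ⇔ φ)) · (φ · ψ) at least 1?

φ = 0, ψ = 0 ↦ 0  <
φ = 0, ψ = 1/3 ↦ 0  <
φ = 0, ψ = 2/3 ↦ 0  <
φ = 0, ψ = 1 ↦ 0  <
φ = 1/3, ψ = 0 ↦ 0  <
φ = 1/3, ψ = 1/3 ↦ 1/3  <
φ = 1/3, ψ = 2/3 ↦ 1/3  <
φ = 1/3, ψ = 1 ↦ 1/3  <
φ = 2/3, ψ = 0 ↦ 0  <
φ = 2/3, ψ = 1/3 ↦ 1/3  <
φ = 2/3, ψ = 2/3 ↦ 2/3  <
φ = 2/3, ψ = 1 ↦ 2/3  <
φ = 1, ψ = 0 ↦ 0  <
φ = 1, ψ = 1/3 ↦ 1/3  <
φ = 1, ψ = 2/3 ↦ 2/3  <
φ = 1, ψ = 1 ↦ 1  ≥
So 1 of the 16 assignments meets the threshold.

1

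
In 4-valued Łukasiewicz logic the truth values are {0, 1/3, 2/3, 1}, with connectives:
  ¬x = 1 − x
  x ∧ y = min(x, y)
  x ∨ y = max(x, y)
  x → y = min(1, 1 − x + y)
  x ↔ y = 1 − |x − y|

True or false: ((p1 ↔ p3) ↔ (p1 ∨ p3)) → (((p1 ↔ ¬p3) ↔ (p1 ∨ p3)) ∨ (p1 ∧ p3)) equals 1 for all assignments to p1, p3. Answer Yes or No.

Counterexample: take p1 = 1/3, p3 = 2/3.
p1 ↔ p3 = 1/3 ↔ 2/3 = 2/3
p1 ∨ p3 = 1/3 ∨ 2/3 = 2/3
(p1 ↔ p3) ↔ (p1 ∨ p3) = 2/3 ↔ 2/3 = 1
¬p3 = ¬2/3 = 1/3
p1 ↔ ¬p3 = 1/3 ↔ 1/3 = 1
p1 ∨ p3 = 1/3 ∨ 2/3 = 2/3
(p1 ↔ ¬p3) ↔ (p1 ∨ p3) = 1 ↔ 2/3 = 2/3
p1 ∧ p3 = 1/3 ∧ 2/3 = 1/3
((p1 ↔ ¬p3) ↔ (p1 ∨ p3)) ∨ (p1 ∧ p3) = 2/3 ∨ 1/3 = 2/3
((p1 ↔ p3) ↔ (p1 ∨ p3)) → (((p1 ↔ ¬p3) ↔ (p1 ∨ p3)) ∨ (p1 ∧ p3)) = 1 → 2/3 = 2/3
This gives 2/3 ≠ 1.

No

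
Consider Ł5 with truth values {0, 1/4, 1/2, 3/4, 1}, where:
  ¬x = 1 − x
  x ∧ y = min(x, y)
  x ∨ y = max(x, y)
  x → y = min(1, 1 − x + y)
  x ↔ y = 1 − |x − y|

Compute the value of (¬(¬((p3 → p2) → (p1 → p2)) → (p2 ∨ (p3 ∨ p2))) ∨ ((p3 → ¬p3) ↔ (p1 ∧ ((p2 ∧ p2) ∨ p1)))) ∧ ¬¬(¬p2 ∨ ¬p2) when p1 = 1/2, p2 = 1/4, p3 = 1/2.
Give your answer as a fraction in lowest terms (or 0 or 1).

1/2

p3 → p2 = 1/2 → 1/4 = 3/4
p1 → p2 = 1/2 → 1/4 = 3/4
(p3 → p2) → (p1 → p2) = 3/4 → 3/4 = 1
¬((p3 → p2) → (p1 → p2)) = ¬1 = 0
p3 ∨ p2 = 1/2 ∨ 1/4 = 1/2
p2 ∨ (p3 ∨ p2) = 1/4 ∨ 1/2 = 1/2
¬((p3 → p2) → (p1 → p2)) → (p2 ∨ (p3 ∨ p2)) = 0 → 1/2 = 1
¬(¬((p3 → p2) → (p1 → p2)) → (p2 ∨ (p3 ∨ p2))) = ¬1 = 0
¬p3 = ¬1/2 = 1/2
p3 → ¬p3 = 1/2 → 1/2 = 1
p2 ∧ p2 = 1/4 ∧ 1/4 = 1/4
(p2 ∧ p2) ∨ p1 = 1/4 ∨ 1/2 = 1/2
p1 ∧ ((p2 ∧ p2) ∨ p1) = 1/2 ∧ 1/2 = 1/2
(p3 → ¬p3) ↔ (p1 ∧ ((p2 ∧ p2) ∨ p1)) = 1 ↔ 1/2 = 1/2
¬(¬((p3 → p2) → (p1 → p2)) → (p2 ∨ (p3 ∨ p2))) ∨ ((p3 → ¬p3) ↔ (p1 ∧ ((p2 ∧ p2) ∨ p1))) = 0 ∨ 1/2 = 1/2
¬p2 = ¬1/4 = 3/4
¬p2 = ¬1/4 = 3/4
¬p2 ∨ ¬p2 = 3/4 ∨ 3/4 = 3/4
¬(¬p2 ∨ ¬p2) = ¬3/4 = 1/4
¬¬(¬p2 ∨ ¬p2) = ¬1/4 = 3/4
(¬(¬((p3 → p2) → (p1 → p2)) → (p2 ∨ (p3 ∨ p2))) ∨ ((p3 → ¬p3) ↔ (p1 ∧ ((p2 ∧ p2) ∨ p1)))) ∧ ¬¬(¬p2 ∨ ¬p2) = 1/2 ∧ 3/4 = 1/2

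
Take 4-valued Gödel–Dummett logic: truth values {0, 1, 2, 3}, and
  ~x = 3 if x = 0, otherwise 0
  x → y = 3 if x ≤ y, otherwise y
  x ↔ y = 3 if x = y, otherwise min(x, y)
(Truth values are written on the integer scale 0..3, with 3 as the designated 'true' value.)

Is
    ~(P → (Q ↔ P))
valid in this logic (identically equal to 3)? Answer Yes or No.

No

Counterexample: take P = 0, Q = 0.
Q ↔ P = 0 ↔ 0 = 3
P → (Q ↔ P) = 0 → 3 = 3
~(P → (Q ↔ P)) = ~3 = 0
This gives 0 ≠ 3.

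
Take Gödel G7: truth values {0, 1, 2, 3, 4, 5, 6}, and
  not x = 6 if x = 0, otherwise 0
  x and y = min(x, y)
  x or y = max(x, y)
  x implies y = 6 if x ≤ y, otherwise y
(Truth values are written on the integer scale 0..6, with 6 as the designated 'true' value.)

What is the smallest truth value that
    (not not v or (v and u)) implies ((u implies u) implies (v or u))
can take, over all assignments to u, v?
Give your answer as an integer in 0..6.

Take u = 0, v = 1:
not v = not 1 = 0
not not v = not 0 = 6
v and u = 1 and 0 = 0
not not v or (v and u) = 6 or 0 = 6
u implies u = 0 implies 0 = 6
v or u = 1 or 0 = 1
(u implies u) implies (v or u) = 6 implies 1 = 1
(not not v or (v and u)) implies ((u implies u) implies (v or u)) = 6 implies 1 = 1
No assignment yields a value below 1, so this is the minimum.

1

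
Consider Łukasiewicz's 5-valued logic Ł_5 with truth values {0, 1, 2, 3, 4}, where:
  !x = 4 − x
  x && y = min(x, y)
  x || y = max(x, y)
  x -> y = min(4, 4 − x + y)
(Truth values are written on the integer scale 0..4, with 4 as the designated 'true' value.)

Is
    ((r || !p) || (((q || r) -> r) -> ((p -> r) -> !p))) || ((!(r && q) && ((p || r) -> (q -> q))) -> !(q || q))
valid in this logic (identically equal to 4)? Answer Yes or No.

Counterexample: take p = 2, q = 3, r = 2.
!p = !2 = 2
r || !p = 2 || 2 = 2
q || r = 3 || 2 = 3
(q || r) -> r = 3 -> 2 = 3
p -> r = 2 -> 2 = 4
!p = !2 = 2
(p -> r) -> !p = 4 -> 2 = 2
((q || r) -> r) -> ((p -> r) -> !p) = 3 -> 2 = 3
(r || !p) || (((q || r) -> r) -> ((p -> r) -> !p)) = 2 || 3 = 3
r && q = 2 && 3 = 2
!(r && q) = !2 = 2
p || r = 2 || 2 = 2
q -> q = 3 -> 3 = 4
(p || r) -> (q -> q) = 2 -> 4 = 4
!(r && q) && ((p || r) -> (q -> q)) = 2 && 4 = 2
q || q = 3 || 3 = 3
!(q || q) = !3 = 1
(!(r && q) && ((p || r) -> (q -> q))) -> !(q || q) = 2 -> 1 = 3
((r || !p) || (((q || r) -> r) -> ((p -> r) -> !p))) || ((!(r && q) && ((p || r) -> (q -> q))) -> !(q || q)) = 3 || 3 = 3
This gives 3 ≠ 4.

No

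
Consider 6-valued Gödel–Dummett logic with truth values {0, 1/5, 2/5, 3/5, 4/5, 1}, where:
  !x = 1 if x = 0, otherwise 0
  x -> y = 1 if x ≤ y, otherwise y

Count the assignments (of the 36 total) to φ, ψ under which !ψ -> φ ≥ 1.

value 1: 31 assignments (counts)
value 4/5: 1 assignment
value 3/5: 1 assignment
value 2/5: 1 assignment
value 1/5: 1 assignment
value 0: 1 assignment
So 31 of the 36 assignments meet the threshold.

31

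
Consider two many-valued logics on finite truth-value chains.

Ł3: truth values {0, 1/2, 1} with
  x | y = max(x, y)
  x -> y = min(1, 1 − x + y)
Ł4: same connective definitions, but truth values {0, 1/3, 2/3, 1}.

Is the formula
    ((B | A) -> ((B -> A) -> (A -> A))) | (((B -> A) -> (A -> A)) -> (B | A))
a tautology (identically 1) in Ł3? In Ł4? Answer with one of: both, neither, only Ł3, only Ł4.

In Ł3: every assignment gives 1 — tautology.
In Ł4: every assignment gives 1 — tautology.

both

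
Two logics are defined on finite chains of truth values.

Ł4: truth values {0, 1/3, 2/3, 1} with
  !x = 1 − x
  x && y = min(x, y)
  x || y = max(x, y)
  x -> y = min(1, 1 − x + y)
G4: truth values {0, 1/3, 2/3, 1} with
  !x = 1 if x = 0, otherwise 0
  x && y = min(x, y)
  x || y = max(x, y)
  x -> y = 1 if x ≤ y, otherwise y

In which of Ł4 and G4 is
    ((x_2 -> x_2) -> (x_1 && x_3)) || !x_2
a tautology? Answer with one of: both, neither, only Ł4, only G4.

In Ł4: at x_1 = 0, x_2 = 1/3, x_3 = 0 the value is 2/3 — not a tautology.
In G4: at x_1 = 0, x_2 = 1/3, x_3 = 0 the value is 0 — not a tautology.

neither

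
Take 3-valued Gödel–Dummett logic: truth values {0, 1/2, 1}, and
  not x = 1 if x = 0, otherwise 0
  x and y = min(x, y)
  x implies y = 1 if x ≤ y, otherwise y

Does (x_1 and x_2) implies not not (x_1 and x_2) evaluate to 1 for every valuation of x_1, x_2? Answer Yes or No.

x_1 = 0, x_2 = 0 ↦ 1
x_1 = 0, x_2 = 1/2 ↦ 1
x_1 = 0, x_2 = 1 ↦ 1
x_1 = 1/2, x_2 = 0 ↦ 1
x_1 = 1/2, x_2 = 1/2 ↦ 1
x_1 = 1/2, x_2 = 1 ↦ 1
x_1 = 1, x_2 = 0 ↦ 1
x_1 = 1, x_2 = 1/2 ↦ 1
x_1 = 1, x_2 = 1 ↦ 1
Every assignment gives a value ≥ 1.

Yes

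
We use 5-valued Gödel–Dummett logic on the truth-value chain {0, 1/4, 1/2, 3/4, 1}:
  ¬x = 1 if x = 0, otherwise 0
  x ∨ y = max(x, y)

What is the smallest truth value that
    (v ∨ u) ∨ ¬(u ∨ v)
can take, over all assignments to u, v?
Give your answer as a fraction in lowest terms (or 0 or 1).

Take u = 0, v = 1/4:
v ∨ u = 1/4 ∨ 0 = 1/4
u ∨ v = 0 ∨ 1/4 = 1/4
¬(u ∨ v) = ¬1/4 = 0
(v ∨ u) ∨ ¬(u ∨ v) = 1/4 ∨ 0 = 1/4
No assignment yields a value below 1/4, so this is the minimum.

1/4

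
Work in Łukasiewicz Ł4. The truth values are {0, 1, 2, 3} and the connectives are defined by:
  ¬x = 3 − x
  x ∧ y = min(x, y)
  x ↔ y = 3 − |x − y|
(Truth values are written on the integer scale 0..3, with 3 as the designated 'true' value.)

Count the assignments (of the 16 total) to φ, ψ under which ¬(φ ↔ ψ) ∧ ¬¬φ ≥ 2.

3

φ = 0, ψ = 0 ↦ 0  <
φ = 0, ψ = 1 ↦ 0  <
φ = 0, ψ = 2 ↦ 0  <
φ = 0, ψ = 3 ↦ 0  <
φ = 1, ψ = 0 ↦ 1  <
φ = 1, ψ = 1 ↦ 0  <
φ = 1, ψ = 2 ↦ 1  <
φ = 1, ψ = 3 ↦ 1  <
φ = 2, ψ = 0 ↦ 2  ≥
φ = 2, ψ = 1 ↦ 1  <
φ = 2, ψ = 2 ↦ 0  <
φ = 2, ψ = 3 ↦ 1  <
φ = 3, ψ = 0 ↦ 3  ≥
φ = 3, ψ = 1 ↦ 2  ≥
φ = 3, ψ = 2 ↦ 1  <
φ = 3, ψ = 3 ↦ 0  <
So 3 of the 16 assignments meet the threshold.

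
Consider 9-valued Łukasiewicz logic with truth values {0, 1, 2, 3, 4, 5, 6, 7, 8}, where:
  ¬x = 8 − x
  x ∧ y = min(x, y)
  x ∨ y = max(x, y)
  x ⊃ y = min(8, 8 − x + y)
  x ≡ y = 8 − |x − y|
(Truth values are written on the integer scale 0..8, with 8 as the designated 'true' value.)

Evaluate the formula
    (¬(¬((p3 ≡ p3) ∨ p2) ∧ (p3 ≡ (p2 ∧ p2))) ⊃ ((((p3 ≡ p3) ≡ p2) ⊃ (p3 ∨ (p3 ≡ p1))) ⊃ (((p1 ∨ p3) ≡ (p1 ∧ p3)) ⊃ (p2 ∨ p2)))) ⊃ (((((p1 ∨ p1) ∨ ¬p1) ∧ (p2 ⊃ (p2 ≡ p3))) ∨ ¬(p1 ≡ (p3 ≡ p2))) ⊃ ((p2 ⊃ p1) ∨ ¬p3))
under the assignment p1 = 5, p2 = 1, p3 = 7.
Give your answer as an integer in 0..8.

8

p3 ≡ p3 = 7 ≡ 7 = 8
(p3 ≡ p3) ∨ p2 = 8 ∨ 1 = 8
¬((p3 ≡ p3) ∨ p2) = ¬8 = 0
p2 ∧ p2 = 1 ∧ 1 = 1
p3 ≡ (p2 ∧ p2) = 7 ≡ 1 = 2
¬((p3 ≡ p3) ∨ p2) ∧ (p3 ≡ (p2 ∧ p2)) = 0 ∧ 2 = 0
¬(¬((p3 ≡ p3) ∨ p2) ∧ (p3 ≡ (p2 ∧ p2))) = ¬0 = 8
p3 ≡ p3 = 7 ≡ 7 = 8
(p3 ≡ p3) ≡ p2 = 8 ≡ 1 = 1
p3 ≡ p1 = 7 ≡ 5 = 6
p3 ∨ (p3 ≡ p1) = 7 ∨ 6 = 7
((p3 ≡ p3) ≡ p2) ⊃ (p3 ∨ (p3 ≡ p1)) = 1 ⊃ 7 = 8
p1 ∨ p3 = 5 ∨ 7 = 7
p1 ∧ p3 = 5 ∧ 7 = 5
(p1 ∨ p3) ≡ (p1 ∧ p3) = 7 ≡ 5 = 6
p2 ∨ p2 = 1 ∨ 1 = 1
((p1 ∨ p3) ≡ (p1 ∧ p3)) ⊃ (p2 ∨ p2) = 6 ⊃ 1 = 3
(((p3 ≡ p3) ≡ p2) ⊃ (p3 ∨ (p3 ≡ p1))) ⊃ (((p1 ∨ p3) ≡ (p1 ∧ p3)) ⊃ (p2 ∨ p2)) = 8 ⊃ 3 = 3
¬(¬((p3 ≡ p3) ∨ p2) ∧ (p3 ≡ (p2 ∧ p2))) ⊃ ((((p3 ≡ p3) ≡ p2) ⊃ (p3 ∨ (p3 ≡ p1))) ⊃ (((p1 ∨ p3) ≡ (p1 ∧ p3)) ⊃ (p2 ∨ p2))) = 8 ⊃ 3 = 3
p1 ∨ p1 = 5 ∨ 5 = 5
¬p1 = ¬5 = 3
(p1 ∨ p1) ∨ ¬p1 = 5 ∨ 3 = 5
p2 ≡ p3 = 1 ≡ 7 = 2
p2 ⊃ (p2 ≡ p3) = 1 ⊃ 2 = 8
((p1 ∨ p1) ∨ ¬p1) ∧ (p2 ⊃ (p2 ≡ p3)) = 5 ∧ 8 = 5
p3 ≡ p2 = 7 ≡ 1 = 2
p1 ≡ (p3 ≡ p2) = 5 ≡ 2 = 5
¬(p1 ≡ (p3 ≡ p2)) = ¬5 = 3
(((p1 ∨ p1) ∨ ¬p1) ∧ (p2 ⊃ (p2 ≡ p3))) ∨ ¬(p1 ≡ (p3 ≡ p2)) = 5 ∨ 3 = 5
p2 ⊃ p1 = 1 ⊃ 5 = 8
¬p3 = ¬7 = 1
(p2 ⊃ p1) ∨ ¬p3 = 8 ∨ 1 = 8
((((p1 ∨ p1) ∨ ¬p1) ∧ (p2 ⊃ (p2 ≡ p3))) ∨ ¬(p1 ≡ (p3 ≡ p2))) ⊃ ((p2 ⊃ p1) ∨ ¬p3) = 5 ⊃ 8 = 8
(¬(¬((p3 ≡ p3) ∨ p2) ∧ (p3 ≡ (p2 ∧ p2))) ⊃ ((((p3 ≡ p3) ≡ p2) ⊃ (p3 ∨ (p3 ≡ p1))) ⊃ (((p1 ∨ p3) ≡ (p1 ∧ p3)) ⊃ (p2 ∨ p2)))) ⊃ (((((p1 ∨ p1) ∨ ¬p1) ∧ (p2 ⊃ (p2 ≡ p3))) ∨ ¬(p1 ≡ (p3 ≡ p2))) ⊃ ((p2 ⊃ p1) ∨ ¬p3)) = 3 ⊃ 8 = 8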